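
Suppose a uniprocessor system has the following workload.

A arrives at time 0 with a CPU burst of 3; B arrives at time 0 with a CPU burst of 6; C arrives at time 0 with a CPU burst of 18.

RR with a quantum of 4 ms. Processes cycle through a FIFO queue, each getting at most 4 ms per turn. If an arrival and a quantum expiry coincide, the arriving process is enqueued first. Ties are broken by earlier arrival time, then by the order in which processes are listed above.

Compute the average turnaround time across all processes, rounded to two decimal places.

14.33

Schedule: | A 0-3 | B 3-7 | C 7-11 | B 11-13 | C 13-27 |
Completion: A=3  B=13  C=27
Turnaround times: A=3, B=13, C=27
Average turnaround = (3+13+27) / 3 = 43/3 = 14.33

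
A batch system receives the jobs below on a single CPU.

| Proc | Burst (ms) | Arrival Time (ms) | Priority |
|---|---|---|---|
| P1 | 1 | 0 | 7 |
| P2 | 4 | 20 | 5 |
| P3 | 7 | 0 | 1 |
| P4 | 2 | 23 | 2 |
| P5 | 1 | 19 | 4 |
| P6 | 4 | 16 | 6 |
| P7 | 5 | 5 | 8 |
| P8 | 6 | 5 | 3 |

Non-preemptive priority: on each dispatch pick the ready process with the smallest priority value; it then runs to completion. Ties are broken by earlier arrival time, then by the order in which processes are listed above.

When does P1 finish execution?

Timeline: | P3 0-7 | P8 7-13 | P1 13-14 | P7 14-19 | P5 19-20 | P2 20-24 | P4 24-26 | P6 26-30 |
Completion: P1=14  P2=24  P3=7  P4=26  P5=20  P6=30  P7=19  P8=13
Turnaround (C−A): P1=14  P2=4  P3=7  P4=3  P5=1  P6=14  P7=14  P8=8

14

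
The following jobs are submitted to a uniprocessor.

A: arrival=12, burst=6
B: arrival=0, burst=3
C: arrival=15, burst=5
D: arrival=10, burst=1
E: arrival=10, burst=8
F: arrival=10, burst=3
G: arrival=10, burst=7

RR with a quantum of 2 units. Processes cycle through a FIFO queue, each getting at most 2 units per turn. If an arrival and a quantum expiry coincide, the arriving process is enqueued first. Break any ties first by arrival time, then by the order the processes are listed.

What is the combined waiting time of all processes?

91

Timeline: | B 0-3 | idle 3-10 | D 10-11 | E 11-13 | F 13-15 | G 15-17 | A 17-19 | E 19-21 | C 21-23 | F 23-24 | G 24-26 | A 26-28 | E 28-30 | C 30-32 | G 32-34 | A 34-36 | E 36-38 | C 38-39 | G 39-40 |
Completion: A=36  B=3  C=39  D=11  E=38  F=24  G=40
Turnaround (C−A): A=24  B=3  C=24  D=1  E=28  F=14  G=30
Waiting = turnaround − burst: A=18, B=0, C=19, D=0, E=20, F=11, G=23
Total waiting = 18 + 0 + 19 + 0 + 20 + 11 + 23 = 91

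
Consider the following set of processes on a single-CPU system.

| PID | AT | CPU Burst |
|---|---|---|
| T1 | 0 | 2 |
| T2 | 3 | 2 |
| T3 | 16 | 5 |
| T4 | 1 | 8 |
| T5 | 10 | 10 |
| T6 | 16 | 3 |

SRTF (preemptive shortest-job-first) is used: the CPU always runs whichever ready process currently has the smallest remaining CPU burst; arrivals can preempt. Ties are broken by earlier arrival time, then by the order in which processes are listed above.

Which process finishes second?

T2

Schedule: | T1 0-2 | T4 2-3 | T2 3-5 | T4 5-12 | T5 12-16 | T6 16-19 | T3 19-24 | T5 24-30 |
Completion: T1=2  T2=5  T3=24  T4=12  T5=30  T6=19
Finish order: T1 → T2 → T4 → T6 → T3 → T5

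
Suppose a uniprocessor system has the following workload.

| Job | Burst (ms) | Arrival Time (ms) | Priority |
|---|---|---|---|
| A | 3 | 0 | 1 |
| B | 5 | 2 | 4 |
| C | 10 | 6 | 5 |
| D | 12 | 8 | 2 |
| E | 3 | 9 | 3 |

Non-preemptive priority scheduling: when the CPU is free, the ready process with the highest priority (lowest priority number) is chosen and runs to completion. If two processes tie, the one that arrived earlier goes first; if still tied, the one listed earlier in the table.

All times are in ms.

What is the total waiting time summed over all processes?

29

Gantt: | A 0-3 | B 3-8 | D 8-20 | E 20-23 | C 23-33 |
Completion: A=3  B=8  C=33  D=20  E=23
Turnaround (C−A): A=3  B=6  C=27  D=12  E=14
Waiting = turnaround − burst: A=0, B=1, C=17, D=0, E=11
Total waiting = 0 + 1 + 17 + 0 + 11 = 29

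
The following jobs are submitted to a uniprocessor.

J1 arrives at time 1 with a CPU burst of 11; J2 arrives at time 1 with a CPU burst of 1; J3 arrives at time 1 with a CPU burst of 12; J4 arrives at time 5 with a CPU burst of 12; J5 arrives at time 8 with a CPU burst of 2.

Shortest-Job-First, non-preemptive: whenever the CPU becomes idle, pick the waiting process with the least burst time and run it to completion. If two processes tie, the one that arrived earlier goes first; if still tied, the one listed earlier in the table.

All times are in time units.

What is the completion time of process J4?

Timeline: | idle 0-1 | J2 1-2 | J1 2-13 | J5 13-15 | J3 15-27 | J4 27-39 |
Completion: J1=13  J2=2  J3=27  J4=39  J5=15

39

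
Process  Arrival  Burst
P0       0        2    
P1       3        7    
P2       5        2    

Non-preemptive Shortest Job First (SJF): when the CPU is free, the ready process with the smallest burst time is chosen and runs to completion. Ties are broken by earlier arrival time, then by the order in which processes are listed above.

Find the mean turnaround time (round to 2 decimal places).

5.33

Schedule: | P0 0-2 | idle 2-3 | P1 3-10 | P2 10-12 |
Completion: P0=2  P1=10  P2=12
Turnaround (C−A): P0=2  P1=7  P2=7
Turnaround times: P0=2, P1=7, P2=7
Average turnaround = (2+7+7) / 3 = 16/3 = 5.33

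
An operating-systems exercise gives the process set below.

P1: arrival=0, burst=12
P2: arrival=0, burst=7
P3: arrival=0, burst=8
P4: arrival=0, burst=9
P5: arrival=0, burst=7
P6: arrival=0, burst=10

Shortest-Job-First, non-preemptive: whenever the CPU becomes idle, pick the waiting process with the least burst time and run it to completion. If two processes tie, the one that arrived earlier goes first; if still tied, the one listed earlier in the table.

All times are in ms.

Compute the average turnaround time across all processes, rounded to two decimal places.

28.00

Gantt: | P2 0-7 | P5 7-14 | P3 14-22 | P4 22-31 | P6 31-41 | P1 41-53 |
Completion: P1=53  P2=7  P3=22  P4=31  P5=14  P6=41
Turnaround (C−A): P1=53  P2=7  P3=22  P4=31  P5=14  P6=41
Turnaround times: P1=53, P2=7, P3=22, P4=31, P5=14, P6=41
Average turnaround = (53+7+22+31+14+41) / 6 = 168/6 = 28.00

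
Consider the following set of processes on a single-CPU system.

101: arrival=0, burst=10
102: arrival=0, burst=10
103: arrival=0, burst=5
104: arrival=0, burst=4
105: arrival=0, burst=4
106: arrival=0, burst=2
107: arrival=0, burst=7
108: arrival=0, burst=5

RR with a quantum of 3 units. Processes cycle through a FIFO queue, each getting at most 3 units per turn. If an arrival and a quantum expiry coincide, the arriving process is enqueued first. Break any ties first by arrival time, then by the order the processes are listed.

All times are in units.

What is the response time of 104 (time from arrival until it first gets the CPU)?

9

Gantt: | 101 0-3 | 102 3-6 | 103 6-9 | 104 9-12 | 105 12-15 | 106 15-17 | 107 17-20 | 108 20-23 | 101 23-26 | 102 26-29 | 103 29-31 | 104 31-32 | 105 32-33 | 107 33-36 | 108 36-38 | 101 38-41 | 102 41-44 | 107 44-45 | 101 45-46 | 102 46-47 |
Completion: 101=46  102=47  103=31  104=32  105=33  106=17  107=45  108=38
Response(104) = first start − arrival = 9 − 0 = 9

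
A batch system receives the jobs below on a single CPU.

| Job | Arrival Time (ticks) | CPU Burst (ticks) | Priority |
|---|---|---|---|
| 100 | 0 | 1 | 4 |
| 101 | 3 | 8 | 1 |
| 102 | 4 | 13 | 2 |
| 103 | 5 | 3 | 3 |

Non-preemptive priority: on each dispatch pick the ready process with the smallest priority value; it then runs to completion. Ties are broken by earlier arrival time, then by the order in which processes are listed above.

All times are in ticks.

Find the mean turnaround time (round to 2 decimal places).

12.75

Schedule: | 100 0-1 | idle 1-3 | 101 3-11 | 102 11-24 | 103 24-27 |
Completion: 100=1  101=11  102=24  103=27
Turnaround times: 100=1, 101=8, 102=20, 103=22
Average turnaround = (1+8+20+22) / 4 = 51/4 = 12.75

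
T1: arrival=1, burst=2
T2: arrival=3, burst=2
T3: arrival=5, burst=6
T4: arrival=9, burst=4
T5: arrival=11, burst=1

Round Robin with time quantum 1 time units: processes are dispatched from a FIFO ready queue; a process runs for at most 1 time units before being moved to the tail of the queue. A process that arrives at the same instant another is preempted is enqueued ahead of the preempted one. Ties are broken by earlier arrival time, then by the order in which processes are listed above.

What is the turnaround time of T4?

7

Timeline: | idle 0-1 | T1 1-3 | T2 3-5 | T3 5-9 | T4 9-10 | T3 10-11 | T4 11-12 | T5 12-13 | T3 13-14 | T4 14-16 |
Completion: T1=3  T2=5  T3=14  T4=16  T5=13
Turnaround (C−A): T1=2  T2=2  T3=9  T4=7  T5=2
Turnaround(T4) = completion − arrival = 16 − 9 = 7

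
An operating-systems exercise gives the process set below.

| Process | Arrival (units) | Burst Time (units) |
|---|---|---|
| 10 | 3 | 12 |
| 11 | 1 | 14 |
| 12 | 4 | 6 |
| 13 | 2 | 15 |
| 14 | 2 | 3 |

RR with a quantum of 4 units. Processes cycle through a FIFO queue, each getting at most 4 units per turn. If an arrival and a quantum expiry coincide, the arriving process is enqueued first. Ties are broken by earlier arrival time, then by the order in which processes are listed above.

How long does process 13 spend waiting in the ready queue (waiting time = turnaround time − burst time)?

34

Gantt: | idle 0-1 | 11 1-5 | 13 5-9 | 14 9-12 | 10 12-16 | 12 16-20 | 11 20-24 | 13 24-28 | 10 28-32 | 12 32-34 | 11 34-38 | 13 38-42 | 10 42-46 | 11 46-48 | 13 48-51 |
Completion: 10=46  11=48  12=34  13=51  14=12
Turnaround (C−A): 10=43  11=47  12=30  13=49  14=10
Waiting(13) = turnaround − burst = 49 − 15 = 34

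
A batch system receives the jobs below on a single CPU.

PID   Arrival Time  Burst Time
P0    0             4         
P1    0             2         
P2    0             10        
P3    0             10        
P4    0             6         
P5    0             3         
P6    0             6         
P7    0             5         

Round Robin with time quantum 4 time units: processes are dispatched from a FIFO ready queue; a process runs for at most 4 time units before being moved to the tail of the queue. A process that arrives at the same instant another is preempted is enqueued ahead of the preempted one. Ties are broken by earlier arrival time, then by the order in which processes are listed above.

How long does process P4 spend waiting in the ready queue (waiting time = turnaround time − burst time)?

33

Timeline: | P0 0-4 | P1 4-6 | P2 6-10 | P3 10-14 | P4 14-18 | P5 18-21 | P6 21-25 | P7 25-29 | P2 29-33 | P3 33-37 | P4 37-39 | P6 39-41 | P7 41-42 | P2 42-44 | P3 44-46 |
Completion: P0=4  P1=6  P2=44  P3=46  P4=39  P5=21  P6=41  P7=42
Waiting(P4) = turnaround − burst = 39 − 6 = 33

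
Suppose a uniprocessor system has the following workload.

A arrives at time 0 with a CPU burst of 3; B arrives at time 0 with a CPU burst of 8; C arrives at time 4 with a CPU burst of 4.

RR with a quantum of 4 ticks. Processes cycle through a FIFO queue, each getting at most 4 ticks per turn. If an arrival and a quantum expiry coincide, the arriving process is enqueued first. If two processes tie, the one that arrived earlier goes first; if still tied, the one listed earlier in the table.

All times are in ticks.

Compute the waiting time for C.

3

Schedule: | A 0-3 | B 3-7 | C 7-11 | B 11-15 |
Completion: A=3  B=15  C=11
Turnaround (C−A): A=3  B=15  C=7
Waiting(C) = turnaround − burst = 7 − 4 = 3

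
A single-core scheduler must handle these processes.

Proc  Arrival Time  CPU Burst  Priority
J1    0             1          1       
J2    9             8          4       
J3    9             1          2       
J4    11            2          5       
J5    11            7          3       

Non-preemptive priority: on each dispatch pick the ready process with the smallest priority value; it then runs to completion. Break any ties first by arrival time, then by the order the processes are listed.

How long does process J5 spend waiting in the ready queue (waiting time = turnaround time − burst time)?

7

Timeline: | J1 0-1 | idle 1-9 | J3 9-10 | J2 10-18 | J5 18-25 | J4 25-27 |
Completion: J1=1  J2=18  J3=10  J4=27  J5=25
Waiting(J5) = turnaround − burst = 14 − 7 = 7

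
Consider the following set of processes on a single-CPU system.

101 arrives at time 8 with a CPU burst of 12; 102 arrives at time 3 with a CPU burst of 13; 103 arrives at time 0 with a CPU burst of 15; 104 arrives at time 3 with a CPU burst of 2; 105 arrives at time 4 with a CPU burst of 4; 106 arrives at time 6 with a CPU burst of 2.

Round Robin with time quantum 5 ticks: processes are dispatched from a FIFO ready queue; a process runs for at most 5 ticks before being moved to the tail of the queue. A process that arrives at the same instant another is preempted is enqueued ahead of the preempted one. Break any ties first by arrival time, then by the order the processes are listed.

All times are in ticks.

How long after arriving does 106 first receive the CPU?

15

Schedule: | 103 0-5 | 102 5-10 | 104 10-12 | 105 12-16 | 103 16-21 | 106 21-23 | 101 23-28 | 102 28-33 | 103 33-38 | 101 38-43 | 102 43-46 | 101 46-48 |
Completion: 101=48  102=46  103=38  104=12  105=16  106=23
Turnaround (C−A): 101=40  102=43  103=38  104=9  105=12  106=17
Response(106) = first start − arrival = 21 − 6 = 15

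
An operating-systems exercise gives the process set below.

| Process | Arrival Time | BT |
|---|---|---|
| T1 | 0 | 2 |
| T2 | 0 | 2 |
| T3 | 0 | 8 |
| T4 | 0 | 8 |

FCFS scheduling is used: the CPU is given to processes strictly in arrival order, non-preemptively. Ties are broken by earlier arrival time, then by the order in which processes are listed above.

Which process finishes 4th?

T4

Gantt: | T1 0-2 | T2 2-4 | T3 4-12 | T4 12-20 |
Completion: T1=2  T2=4  T3=12  T4=20
Finish order: T1 → T2 → T3 → T4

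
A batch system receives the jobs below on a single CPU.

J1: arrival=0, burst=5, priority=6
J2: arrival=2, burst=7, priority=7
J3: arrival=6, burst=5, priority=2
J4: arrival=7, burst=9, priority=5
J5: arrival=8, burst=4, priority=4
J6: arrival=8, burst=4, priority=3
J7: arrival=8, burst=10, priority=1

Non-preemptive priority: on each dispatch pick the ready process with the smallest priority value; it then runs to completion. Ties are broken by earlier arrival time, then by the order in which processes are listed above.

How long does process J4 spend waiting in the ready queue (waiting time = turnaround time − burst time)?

28

Timeline: | J1 0-5 | J2 5-12 | J7 12-22 | J3 22-27 | J6 27-31 | J5 31-35 | J4 35-44 |
Completion: J1=5  J2=12  J3=27  J4=44  J5=35  J6=31  J7=22
Waiting(J4) = turnaround − burst = 37 − 9 = 28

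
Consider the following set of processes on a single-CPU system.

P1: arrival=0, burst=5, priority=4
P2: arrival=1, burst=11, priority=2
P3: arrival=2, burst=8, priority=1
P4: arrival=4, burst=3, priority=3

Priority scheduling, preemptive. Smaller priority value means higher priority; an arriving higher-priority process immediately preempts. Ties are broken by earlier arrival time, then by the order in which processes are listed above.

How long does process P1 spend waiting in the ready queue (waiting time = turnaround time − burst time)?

22

Schedule: | P1 0-1 | P2 1-2 | P3 2-10 | P2 10-20 | P4 20-23 | P1 23-27 |
Completion: P1=27  P2=20  P3=10  P4=23
Waiting(P1) = turnaround − burst = 27 − 5 = 22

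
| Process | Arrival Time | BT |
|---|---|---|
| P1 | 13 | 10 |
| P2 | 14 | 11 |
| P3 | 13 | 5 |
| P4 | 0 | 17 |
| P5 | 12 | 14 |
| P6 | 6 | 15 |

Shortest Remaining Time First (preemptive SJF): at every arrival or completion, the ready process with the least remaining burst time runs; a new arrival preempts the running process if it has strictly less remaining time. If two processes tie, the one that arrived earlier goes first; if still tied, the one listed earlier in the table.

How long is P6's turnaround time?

Schedule: | P4 0-17 | P3 17-22 | P1 22-32 | P2 32-43 | P5 43-57 | P6 57-72 |
Completion: P1=32  P2=43  P3=22  P4=17  P5=57  P6=72
Turnaround(P6) = completion − arrival = 72 − 6 = 66

66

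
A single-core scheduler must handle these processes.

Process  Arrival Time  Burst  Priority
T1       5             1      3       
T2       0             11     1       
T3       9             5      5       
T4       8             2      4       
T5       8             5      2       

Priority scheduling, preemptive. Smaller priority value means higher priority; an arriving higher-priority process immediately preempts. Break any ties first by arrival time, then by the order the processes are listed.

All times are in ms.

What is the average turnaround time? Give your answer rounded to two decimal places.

11.40

Gantt: | T2 0-11 | T5 11-16 | T1 16-17 | T4 17-19 | T3 19-24 |
Completion: T1=17  T2=11  T3=24  T4=19  T5=16
Turnaround times: T1=12, T2=11, T3=15, T4=11, T5=8
Average turnaround = (12+11+15+11+8) / 5 = 57/5 = 11.40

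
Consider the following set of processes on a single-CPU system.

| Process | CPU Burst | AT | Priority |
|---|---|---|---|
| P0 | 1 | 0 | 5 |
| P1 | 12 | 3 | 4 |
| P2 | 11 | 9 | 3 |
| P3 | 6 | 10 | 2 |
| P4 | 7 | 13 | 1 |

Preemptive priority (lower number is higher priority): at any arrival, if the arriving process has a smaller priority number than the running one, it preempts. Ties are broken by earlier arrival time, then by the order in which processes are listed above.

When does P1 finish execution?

39

Timeline: | P0 0-1 | idle 1-3 | P1 3-9 | P2 9-10 | P3 10-13 | P4 13-20 | P3 20-23 | P2 23-33 | P1 33-39 |
Completion: P0=1  P1=39  P2=33  P3=23  P4=20
Turnaround (C−A): P0=1  P1=36  P2=24  P3=13  P4=7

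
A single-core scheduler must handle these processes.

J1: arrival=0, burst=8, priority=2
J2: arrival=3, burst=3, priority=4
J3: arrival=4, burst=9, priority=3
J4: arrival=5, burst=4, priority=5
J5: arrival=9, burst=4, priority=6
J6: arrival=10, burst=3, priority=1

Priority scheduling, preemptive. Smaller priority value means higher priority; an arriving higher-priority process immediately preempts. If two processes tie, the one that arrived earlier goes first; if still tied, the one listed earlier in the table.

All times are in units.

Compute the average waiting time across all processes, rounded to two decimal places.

Gantt: | J1 0-8 | J3 8-10 | J6 10-13 | J3 13-20 | J2 20-23 | J4 23-27 | J5 27-31 |
Completion: J1=8  J2=23  J3=20  J4=27  J5=31  J6=13
Waiting times: J1=0, J2=17, J3=7, J4=18, J5=18, J6=0
Average waiting = (0+17+7+18+18+0) / 6 = 60/6 = 10.00

10.00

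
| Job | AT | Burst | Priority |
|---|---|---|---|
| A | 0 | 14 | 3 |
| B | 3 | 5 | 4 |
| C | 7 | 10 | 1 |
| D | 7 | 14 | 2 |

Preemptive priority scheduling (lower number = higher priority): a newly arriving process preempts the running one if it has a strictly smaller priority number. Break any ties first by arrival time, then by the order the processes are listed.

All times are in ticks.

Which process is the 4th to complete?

Timeline: | A 0-7 | C 7-17 | D 17-31 | A 31-38 | B 38-43 |
Completion: A=38  B=43  C=17  D=31
Turnaround (C−A): A=38  B=40  C=10  D=24
Finish order: C → D → A → B

B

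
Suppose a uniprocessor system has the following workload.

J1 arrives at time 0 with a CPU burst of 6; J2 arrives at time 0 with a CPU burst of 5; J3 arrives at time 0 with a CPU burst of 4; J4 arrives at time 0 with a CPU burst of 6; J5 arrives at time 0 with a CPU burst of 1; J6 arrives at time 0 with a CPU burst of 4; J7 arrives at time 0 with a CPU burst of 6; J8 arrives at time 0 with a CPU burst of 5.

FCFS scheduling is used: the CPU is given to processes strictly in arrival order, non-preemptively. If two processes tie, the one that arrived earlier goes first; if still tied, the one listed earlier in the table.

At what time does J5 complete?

Gantt: | J1 0-6 | J2 6-11 | J3 11-15 | J4 15-21 | J5 21-22 | J6 22-26 | J7 26-32 | J8 32-37 |
Completion: J1=6  J2=11  J3=15  J4=21  J5=22  J6=26  J7=32  J8=37

22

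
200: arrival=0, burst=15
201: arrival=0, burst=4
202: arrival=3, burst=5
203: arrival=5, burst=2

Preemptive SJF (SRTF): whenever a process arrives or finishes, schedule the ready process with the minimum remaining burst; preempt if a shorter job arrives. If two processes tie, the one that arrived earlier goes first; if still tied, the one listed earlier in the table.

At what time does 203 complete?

7

Gantt: | 201 0-4 | 202 4-5 | 203 5-7 | 202 7-11 | 200 11-26 |
Completion: 200=26  201=4  202=11  203=7
Turnaround (C−A): 200=26  201=4  202=8  203=2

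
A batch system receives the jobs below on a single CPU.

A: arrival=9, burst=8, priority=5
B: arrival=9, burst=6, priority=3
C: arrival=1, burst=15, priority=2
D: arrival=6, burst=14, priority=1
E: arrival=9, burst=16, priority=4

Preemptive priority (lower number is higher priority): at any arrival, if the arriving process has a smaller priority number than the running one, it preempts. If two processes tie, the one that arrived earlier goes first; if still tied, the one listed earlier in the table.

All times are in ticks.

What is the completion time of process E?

52

Gantt: | idle 0-1 | C 1-6 | D 6-20 | C 20-30 | B 30-36 | E 36-52 | A 52-60 |
Completion: A=60  B=36  C=30  D=20  E=52
Turnaround (C−A): A=51  B=27  C=29  D=14  E=43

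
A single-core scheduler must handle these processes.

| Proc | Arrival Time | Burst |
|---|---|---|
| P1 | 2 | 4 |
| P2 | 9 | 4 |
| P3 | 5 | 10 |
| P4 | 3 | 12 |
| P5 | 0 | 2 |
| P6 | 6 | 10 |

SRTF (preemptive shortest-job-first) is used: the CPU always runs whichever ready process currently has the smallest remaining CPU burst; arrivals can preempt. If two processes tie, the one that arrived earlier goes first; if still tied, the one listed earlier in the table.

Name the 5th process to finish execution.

P6

Schedule: | P5 0-2 | P1 2-6 | P3 6-9 | P2 9-13 | P3 13-20 | P6 20-30 | P4 30-42 |
Completion: P1=6  P2=13  P3=20  P4=42  P5=2  P6=30
Finish order: P5 → P1 → P2 → P3 → P6 → P4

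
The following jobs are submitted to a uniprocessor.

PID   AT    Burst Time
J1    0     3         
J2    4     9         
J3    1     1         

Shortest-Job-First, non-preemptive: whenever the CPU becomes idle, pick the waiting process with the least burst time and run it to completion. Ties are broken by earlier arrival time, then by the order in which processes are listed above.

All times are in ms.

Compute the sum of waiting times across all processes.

Schedule: | J1 0-3 | J3 3-4 | J2 4-13 |
Completion: J1=3  J2=13  J3=4
Waiting = turnaround − burst: J1=0, J2=0, J3=2
Total waiting = 0 + 0 + 2 = 2

2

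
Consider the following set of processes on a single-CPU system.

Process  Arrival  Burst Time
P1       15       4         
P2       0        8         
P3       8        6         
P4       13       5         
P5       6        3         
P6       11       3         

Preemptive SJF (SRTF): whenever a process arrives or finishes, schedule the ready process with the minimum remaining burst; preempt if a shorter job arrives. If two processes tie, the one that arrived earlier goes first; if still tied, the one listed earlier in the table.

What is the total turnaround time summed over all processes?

51

Schedule: | P2 0-8 | P5 8-11 | P6 11-14 | P4 14-19 | P1 19-23 | P3 23-29 |
Completion: P1=23  P2=8  P3=29  P4=19  P5=11  P6=14
Turnaround = completion − arrival: P1=8, P2=8, P3=21, P4=6, P5=5, P6=3
Total turnaround = 8 + 8 + 21 + 6 + 5 + 3 = 51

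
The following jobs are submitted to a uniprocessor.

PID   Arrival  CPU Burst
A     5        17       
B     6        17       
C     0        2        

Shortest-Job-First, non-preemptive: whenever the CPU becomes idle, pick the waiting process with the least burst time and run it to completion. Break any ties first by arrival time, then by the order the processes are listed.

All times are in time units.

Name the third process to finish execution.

B

Gantt: | C 0-2 | idle 2-5 | A 5-22 | B 22-39 |
Completion: A=22  B=39  C=2
Turnaround (C−A): A=17  B=33  C=2
Finish order: C → A → B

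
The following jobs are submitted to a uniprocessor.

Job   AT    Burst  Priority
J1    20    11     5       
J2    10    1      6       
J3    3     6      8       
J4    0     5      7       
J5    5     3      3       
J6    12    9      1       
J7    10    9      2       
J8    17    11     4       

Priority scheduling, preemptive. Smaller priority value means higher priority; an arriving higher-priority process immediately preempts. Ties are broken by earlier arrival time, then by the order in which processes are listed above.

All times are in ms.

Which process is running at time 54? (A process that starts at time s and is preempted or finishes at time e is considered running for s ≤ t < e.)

J3

Schedule: | J4 0-5 | J5 5-8 | J3 8-10 | J7 10-12 | J6 12-21 | J7 21-28 | J8 28-39 | J1 39-50 | J2 50-51 | J3 51-55 |
Completion: J1=50  J2=51  J3=55  J4=5  J5=8  J6=21  J7=28  J8=39
Turnaround (C−A): J1=30  J2=41  J3=52  J4=5  J5=3  J6=9  J7=18  J8=22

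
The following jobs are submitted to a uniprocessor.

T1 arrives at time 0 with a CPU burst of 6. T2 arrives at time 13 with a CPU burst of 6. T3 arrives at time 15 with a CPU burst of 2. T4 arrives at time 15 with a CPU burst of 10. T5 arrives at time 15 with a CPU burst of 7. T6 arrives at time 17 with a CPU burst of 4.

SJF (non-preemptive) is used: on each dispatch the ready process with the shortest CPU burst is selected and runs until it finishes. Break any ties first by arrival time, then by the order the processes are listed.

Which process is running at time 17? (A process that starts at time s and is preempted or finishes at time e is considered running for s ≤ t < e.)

Gantt: | T1 0-6 | idle 6-13 | T2 13-19 | T3 19-21 | T6 21-25 | T5 25-32 | T4 32-42 |
Completion: T1=6  T2=19  T3=21  T4=42  T5=32  T6=25
Turnaround (C−A): T1=6  T2=6  T3=6  T4=27  T5=17  T6=8

T2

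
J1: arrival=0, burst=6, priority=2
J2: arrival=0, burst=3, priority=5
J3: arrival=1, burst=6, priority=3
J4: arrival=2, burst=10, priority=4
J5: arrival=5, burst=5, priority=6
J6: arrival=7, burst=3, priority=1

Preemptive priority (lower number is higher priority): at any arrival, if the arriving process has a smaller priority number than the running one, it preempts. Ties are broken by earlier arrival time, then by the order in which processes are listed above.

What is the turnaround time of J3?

Timeline: | J1 0-6 | J3 6-7 | J6 7-10 | J3 10-15 | J4 15-25 | J2 25-28 | J5 28-33 |
Completion: J1=6  J2=28  J3=15  J4=25  J5=33  J6=10
Turnaround(J3) = completion − arrival = 15 − 1 = 14

14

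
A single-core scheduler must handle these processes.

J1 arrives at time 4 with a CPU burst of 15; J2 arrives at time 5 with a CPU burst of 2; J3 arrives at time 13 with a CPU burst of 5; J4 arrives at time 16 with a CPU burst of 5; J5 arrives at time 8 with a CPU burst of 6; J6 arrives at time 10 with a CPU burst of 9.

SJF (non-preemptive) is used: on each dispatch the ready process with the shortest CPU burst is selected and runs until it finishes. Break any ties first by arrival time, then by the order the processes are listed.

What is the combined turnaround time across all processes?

Gantt: | idle 0-4 | J1 4-19 | J2 19-21 | J3 21-26 | J4 26-31 | J5 31-37 | J6 37-46 |
Completion: J1=19  J2=21  J3=26  J4=31  J5=37  J6=46
Turnaround = completion − arrival: J1=15, J2=16, J3=13, J4=15, J5=29, J6=36
Total turnaround = 15 + 16 + 13 + 15 + 29 + 36 = 124

124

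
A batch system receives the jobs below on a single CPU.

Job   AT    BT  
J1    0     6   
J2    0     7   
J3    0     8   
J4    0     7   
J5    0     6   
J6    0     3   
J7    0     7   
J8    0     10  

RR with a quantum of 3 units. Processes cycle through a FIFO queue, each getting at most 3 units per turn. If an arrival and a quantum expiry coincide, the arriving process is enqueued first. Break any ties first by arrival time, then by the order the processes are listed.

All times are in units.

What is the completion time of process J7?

50

Gantt: | J1 0-3 | J2 3-6 | J3 6-9 | J4 9-12 | J5 12-15 | J6 15-18 | J7 18-21 | J8 21-24 | J1 24-27 | J2 27-30 | J3 30-33 | J4 33-36 | J5 36-39 | J7 39-42 | J8 42-45 | J2 45-46 | J3 46-48 | J4 48-49 | J7 49-50 | J8 50-54 |
Completion: J1=27  J2=46  J3=48  J4=49  J5=39  J6=18  J7=50  J8=54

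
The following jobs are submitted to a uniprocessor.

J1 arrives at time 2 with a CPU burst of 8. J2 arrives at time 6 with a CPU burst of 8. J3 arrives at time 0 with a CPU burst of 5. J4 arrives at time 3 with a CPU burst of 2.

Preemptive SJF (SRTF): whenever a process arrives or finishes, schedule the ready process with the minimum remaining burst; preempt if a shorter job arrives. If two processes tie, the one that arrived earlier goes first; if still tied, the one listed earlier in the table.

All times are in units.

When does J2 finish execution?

23

Timeline: | J3 0-5 | J4 5-7 | J1 7-15 | J2 15-23 |
Completion: J1=15  J2=23  J3=5  J4=7
Turnaround (C−A): J1=13  J2=17  J3=5  J4=4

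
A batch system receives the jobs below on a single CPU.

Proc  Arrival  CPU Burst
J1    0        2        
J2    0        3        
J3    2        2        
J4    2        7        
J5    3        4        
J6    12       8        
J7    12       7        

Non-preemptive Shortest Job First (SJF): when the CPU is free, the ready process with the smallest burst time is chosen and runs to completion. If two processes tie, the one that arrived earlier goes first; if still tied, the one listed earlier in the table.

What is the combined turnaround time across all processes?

Schedule: | J1 0-2 | J3 2-4 | J2 4-7 | J5 7-11 | J4 11-18 | J7 18-25 | J6 25-33 |
Completion: J1=2  J2=7  J3=4  J4=18  J5=11  J6=33  J7=25
Turnaround = completion − arrival: J1=2, J2=7, J3=2, J4=16, J5=8, J6=21, J7=13
Total turnaround = 2 + 7 + 2 + 16 + 8 + 21 + 13 = 69

69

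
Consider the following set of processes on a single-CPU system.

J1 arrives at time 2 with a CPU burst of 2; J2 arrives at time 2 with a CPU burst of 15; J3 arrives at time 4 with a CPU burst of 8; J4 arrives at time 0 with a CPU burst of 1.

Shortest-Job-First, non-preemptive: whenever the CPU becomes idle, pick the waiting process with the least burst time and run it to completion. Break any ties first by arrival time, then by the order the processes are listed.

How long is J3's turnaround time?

8

Gantt: | J4 0-1 | idle 1-2 | J1 2-4 | J3 4-12 | J2 12-27 |
Completion: J1=4  J2=27  J3=12  J4=1
Turnaround(J3) = completion − arrival = 12 − 4 = 8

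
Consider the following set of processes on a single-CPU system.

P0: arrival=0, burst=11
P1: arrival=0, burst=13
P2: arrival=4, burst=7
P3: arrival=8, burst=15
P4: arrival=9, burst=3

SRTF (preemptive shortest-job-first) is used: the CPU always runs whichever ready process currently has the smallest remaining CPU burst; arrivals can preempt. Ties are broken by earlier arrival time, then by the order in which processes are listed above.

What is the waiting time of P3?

26

Timeline: | P0 0-11 | P4 11-14 | P2 14-21 | P1 21-34 | P3 34-49 |
Completion: P0=11  P1=34  P2=21  P3=49  P4=14
Turnaround (C−A): P0=11  P1=34  P2=17  P3=41  P4=5
Waiting(P3) = turnaround − burst = 41 − 15 = 26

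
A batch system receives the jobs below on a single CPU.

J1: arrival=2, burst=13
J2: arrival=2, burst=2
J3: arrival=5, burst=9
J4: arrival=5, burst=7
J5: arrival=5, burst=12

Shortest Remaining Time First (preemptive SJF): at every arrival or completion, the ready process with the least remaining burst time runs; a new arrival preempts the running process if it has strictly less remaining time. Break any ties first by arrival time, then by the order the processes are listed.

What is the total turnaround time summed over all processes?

Timeline: | idle 0-2 | J2 2-4 | J1 4-5 | J4 5-12 | J3 12-21 | J1 21-33 | J5 33-45 |
Completion: J1=33  J2=4  J3=21  J4=12  J5=45
Turnaround = completion − arrival: J1=31, J2=2, J3=16, J4=7, J5=40
Total turnaround = 31 + 2 + 16 + 7 + 40 = 96

96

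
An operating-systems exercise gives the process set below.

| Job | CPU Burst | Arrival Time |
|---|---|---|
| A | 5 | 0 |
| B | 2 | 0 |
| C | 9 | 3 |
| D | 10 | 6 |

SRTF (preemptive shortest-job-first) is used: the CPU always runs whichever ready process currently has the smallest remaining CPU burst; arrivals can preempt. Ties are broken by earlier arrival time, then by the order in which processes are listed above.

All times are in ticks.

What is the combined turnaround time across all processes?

42

Timeline: | B 0-2 | A 2-7 | C 7-16 | D 16-26 |
Completion: A=7  B=2  C=16  D=26
Turnaround (C−A): A=7  B=2  C=13  D=20
Turnaround = completion − arrival: A=7, B=2, C=13, D=20
Total turnaround = 7 + 2 + 13 + 20 = 42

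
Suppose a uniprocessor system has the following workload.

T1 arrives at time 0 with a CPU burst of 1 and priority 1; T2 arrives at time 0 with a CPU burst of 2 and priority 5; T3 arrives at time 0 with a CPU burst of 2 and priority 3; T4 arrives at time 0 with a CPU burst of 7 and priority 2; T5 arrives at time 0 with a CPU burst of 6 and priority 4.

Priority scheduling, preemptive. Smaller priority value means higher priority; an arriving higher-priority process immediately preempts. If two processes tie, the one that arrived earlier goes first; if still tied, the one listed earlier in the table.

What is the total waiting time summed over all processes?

Timeline: | T1 0-1 | T4 1-8 | T3 8-10 | T5 10-16 | T2 16-18 |
Completion: T1=1  T2=18  T3=10  T4=8  T5=16
Waiting = turnaround − burst: T1=0, T2=16, T3=8, T4=1, T5=10
Total waiting = 0 + 16 + 8 + 1 + 10 = 35

35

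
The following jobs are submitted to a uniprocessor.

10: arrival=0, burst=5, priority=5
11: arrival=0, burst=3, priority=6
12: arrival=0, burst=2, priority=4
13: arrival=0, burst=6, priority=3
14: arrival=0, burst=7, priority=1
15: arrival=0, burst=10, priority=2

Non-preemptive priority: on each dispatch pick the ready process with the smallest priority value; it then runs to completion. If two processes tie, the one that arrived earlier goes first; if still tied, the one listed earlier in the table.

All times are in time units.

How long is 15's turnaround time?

Timeline: | 14 0-7 | 15 7-17 | 13 17-23 | 12 23-25 | 10 25-30 | 11 30-33 |
Completion: 10=30  11=33  12=25  13=23  14=7  15=17
Turnaround(15) = completion − arrival = 17 − 0 = 17

17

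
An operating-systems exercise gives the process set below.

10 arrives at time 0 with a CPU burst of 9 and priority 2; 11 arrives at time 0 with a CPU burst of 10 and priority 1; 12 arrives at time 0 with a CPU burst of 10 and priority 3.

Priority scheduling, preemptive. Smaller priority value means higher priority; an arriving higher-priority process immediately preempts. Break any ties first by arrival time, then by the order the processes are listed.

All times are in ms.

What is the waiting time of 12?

19

Timeline: | 11 0-10 | 10 10-19 | 12 19-29 |
Completion: 10=19  11=10  12=29
Waiting(12) = turnaround − burst = 29 − 10 = 19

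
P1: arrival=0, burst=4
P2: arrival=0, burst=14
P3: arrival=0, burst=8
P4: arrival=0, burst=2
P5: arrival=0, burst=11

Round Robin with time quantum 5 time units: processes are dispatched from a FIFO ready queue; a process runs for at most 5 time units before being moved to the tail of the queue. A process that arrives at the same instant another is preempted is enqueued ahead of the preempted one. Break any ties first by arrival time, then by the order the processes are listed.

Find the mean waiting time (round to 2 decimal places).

Gantt: | P1 0-4 | P2 4-9 | P3 9-14 | P4 14-16 | P5 16-21 | P2 21-26 | P3 26-29 | P5 29-34 | P2 34-38 | P5 38-39 |
Completion: P1=4  P2=38  P3=29  P4=16  P5=39
Turnaround (C−A): P1=4  P2=38  P3=29  P4=16  P5=39
Waiting times: P1=0, P2=24, P3=21, P4=14, P5=28
Average waiting = (0+24+21+14+28) / 5 = 87/5 = 17.40

17.40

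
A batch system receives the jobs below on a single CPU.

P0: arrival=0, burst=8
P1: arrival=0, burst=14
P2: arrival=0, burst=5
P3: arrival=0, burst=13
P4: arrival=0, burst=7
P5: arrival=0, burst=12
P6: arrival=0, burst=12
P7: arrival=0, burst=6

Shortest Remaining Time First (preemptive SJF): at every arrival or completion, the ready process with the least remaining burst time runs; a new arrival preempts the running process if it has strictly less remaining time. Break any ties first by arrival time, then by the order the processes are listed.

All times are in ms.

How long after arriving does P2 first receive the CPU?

0

Gantt: | P2 0-5 | P7 5-11 | P4 11-18 | P0 18-26 | P5 26-38 | P6 38-50 | P3 50-63 | P1 63-77 |
Completion: P0=26  P1=77  P2=5  P3=63  P4=18  P5=38  P6=50  P7=11
Turnaround (C−A): P0=26  P1=77  P2=5  P3=63  P4=18  P5=38  P6=50  P7=11
Response(P2) = first start − arrival = 0 − 0 = 0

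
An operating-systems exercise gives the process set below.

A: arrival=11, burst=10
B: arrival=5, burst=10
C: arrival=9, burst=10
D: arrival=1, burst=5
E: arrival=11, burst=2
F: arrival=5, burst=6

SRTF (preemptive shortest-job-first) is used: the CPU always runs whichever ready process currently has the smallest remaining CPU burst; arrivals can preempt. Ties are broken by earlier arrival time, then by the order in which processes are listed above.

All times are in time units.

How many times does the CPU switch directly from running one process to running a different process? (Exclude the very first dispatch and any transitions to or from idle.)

5

Schedule: | idle 0-1 | D 1-6 | F 6-12 | E 12-14 | B 14-24 | C 24-34 | A 34-44 |
Completion: A=44  B=24  C=34  D=6  E=14  F=12
Turnaround (C−A): A=33  B=19  C=25  D=5  E=3  F=7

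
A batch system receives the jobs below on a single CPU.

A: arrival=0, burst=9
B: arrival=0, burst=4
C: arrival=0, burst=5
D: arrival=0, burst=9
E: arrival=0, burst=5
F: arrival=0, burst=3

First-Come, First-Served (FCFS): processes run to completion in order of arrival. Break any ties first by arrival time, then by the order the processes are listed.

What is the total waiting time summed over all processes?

99

Gantt: | A 0-9 | B 9-13 | C 13-18 | D 18-27 | E 27-32 | F 32-35 |
Completion: A=9  B=13  C=18  D=27  E=32  F=35
Waiting = turnaround − burst: A=0, B=9, C=13, D=18, E=27, F=32
Total waiting = 0 + 9 + 13 + 18 + 27 + 32 = 99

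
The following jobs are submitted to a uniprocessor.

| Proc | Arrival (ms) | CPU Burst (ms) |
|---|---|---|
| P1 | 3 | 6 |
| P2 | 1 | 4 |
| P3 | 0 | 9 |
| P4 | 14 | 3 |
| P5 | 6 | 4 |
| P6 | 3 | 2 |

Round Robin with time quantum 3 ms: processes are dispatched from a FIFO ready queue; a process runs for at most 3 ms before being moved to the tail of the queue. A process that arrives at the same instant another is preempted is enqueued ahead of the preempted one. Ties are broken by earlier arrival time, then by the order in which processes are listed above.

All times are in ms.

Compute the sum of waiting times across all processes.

Gantt: | P3 0-3 | P2 3-6 | P1 6-9 | P6 9-11 | P3 11-14 | P5 14-17 | P2 17-18 | P1 18-21 | P4 21-24 | P3 24-27 | P5 27-28 |
Completion: P1=21  P2=18  P3=27  P4=24  P5=28  P6=11
Waiting = turnaround − burst: P1=12, P2=13, P3=18, P4=7, P5=18, P6=6
Total waiting = 12 + 13 + 18 + 7 + 18 + 6 = 74

74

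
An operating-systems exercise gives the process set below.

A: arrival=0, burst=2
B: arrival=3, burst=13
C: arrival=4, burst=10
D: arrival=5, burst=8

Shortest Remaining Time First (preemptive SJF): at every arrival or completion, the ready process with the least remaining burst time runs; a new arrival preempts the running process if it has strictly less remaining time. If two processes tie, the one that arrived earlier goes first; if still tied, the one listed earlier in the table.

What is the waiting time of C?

Schedule: | A 0-2 | idle 2-3 | B 3-4 | C 4-5 | D 5-13 | C 13-22 | B 22-34 |
Completion: A=2  B=34  C=22  D=13
Turnaround (C−A): A=2  B=31  C=18  D=8
Waiting(C) = turnaround − burst = 18 − 10 = 8

8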